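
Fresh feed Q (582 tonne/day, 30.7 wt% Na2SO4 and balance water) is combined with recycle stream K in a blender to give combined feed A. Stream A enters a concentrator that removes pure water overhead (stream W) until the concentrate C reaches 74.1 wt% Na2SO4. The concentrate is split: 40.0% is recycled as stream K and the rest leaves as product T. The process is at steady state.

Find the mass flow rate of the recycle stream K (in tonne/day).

Overall Na2SO4 balance (none leaves overhead): Na2SO4 in fresh feed = Na2SO4 in product, i.e. 582×0.307 = (1−0.400)·C·0.741.
C = 178.67/(0.741×0.600) = 401.88 tonne/day.
Recycle K = 0.400×401.88 = 160.75 tonne/day.

160.8 tonne/day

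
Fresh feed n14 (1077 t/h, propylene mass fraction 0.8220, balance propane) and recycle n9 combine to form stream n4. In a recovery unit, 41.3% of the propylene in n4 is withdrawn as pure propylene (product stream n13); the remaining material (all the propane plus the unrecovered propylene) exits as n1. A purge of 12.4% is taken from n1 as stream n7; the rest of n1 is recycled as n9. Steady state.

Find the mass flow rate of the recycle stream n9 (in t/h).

propane enters only via n14 and leaves only via the purge: 1077×0.178 = 0.124×(propane in n1), and the recovery unit passes all propane, so propane in n4 = propane in n1 = 1546 t/h.
propylene in n4: m_A = 1077×0.822 + (1−0.124)·(1−0.413)·m_A, so m_A = 885.29/0.4858 = 1822.4 t/h.
n1 = (1−0.413)×1822.4 + 1546 = 2615.8 t/h.
Recycle n9 = (1−0.124)×2615.8 = 2291.4 t/h.

2291 t/h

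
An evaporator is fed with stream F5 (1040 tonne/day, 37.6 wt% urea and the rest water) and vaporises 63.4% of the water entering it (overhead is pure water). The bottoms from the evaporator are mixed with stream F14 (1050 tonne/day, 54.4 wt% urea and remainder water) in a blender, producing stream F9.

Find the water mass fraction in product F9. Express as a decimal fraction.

Vapour removed = 0.634×0.624×1040 = 411.44 tonne/day; concentrate = 628.56 tonne/day.
water reaching the mixer = 237.52 (from concentrate) + 1050×0.456 = 716.32 tonne/day.
Product flow = 628.56 + 1050 = 1678.6 tonne/day; water fraction = 0.4267.

0.4267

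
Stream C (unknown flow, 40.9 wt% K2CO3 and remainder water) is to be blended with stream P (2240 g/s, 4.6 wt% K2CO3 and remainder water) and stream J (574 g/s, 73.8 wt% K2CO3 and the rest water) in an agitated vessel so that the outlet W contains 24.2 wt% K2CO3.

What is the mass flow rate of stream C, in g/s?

Let C be the unknown flow. Total out = 2814 + C.
K2CO3 balance: 526.65 + 0.409·C = 0.242·(2814 + C)
(0.409 − 0.242)·C = 0.242×2814 − 526.65 = 154.34
C = 154.34 / 0.167 = 924.17 g/s

924.2 g/s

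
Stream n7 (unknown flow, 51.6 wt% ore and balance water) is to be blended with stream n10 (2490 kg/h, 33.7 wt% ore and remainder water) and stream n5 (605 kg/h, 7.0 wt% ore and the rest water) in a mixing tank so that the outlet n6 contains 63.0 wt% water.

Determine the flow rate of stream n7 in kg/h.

1806 kg/h

Let n7 be the unknown flow. Total out = 3095 + n7.
water balance: 2213.5 + 0.484·n7 = 0.630·(3095 + n7)
(0.484 − 0.630)·n7 = 0.630×3095 − 2213.5 = -263.67
n7 = -263.67 / -0.146 = 1806 kg/h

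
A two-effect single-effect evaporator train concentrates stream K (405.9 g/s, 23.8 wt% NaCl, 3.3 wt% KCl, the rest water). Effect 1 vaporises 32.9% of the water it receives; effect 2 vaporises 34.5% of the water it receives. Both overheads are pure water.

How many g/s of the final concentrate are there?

water in feed = 405.9×0.729 = 295.9 g/s.
After stage 1: water left = (1−0.329)×295.9 = 198.55; stream total = 308.55 g/s.
After stage 2: water left = (1−0.345)×198.55 = 130.05; final concentrate = 240.05 g/s.

240 g/s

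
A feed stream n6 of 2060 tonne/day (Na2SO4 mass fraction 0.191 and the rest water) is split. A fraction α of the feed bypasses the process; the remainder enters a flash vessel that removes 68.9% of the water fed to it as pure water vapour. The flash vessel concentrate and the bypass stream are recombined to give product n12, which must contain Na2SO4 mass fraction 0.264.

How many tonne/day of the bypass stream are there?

All 2060×0.191 = 393.46 tonne/day of Na2SO4 reaches n12, so n12 = 393.46/0.264 = 1490.4 tonne/day and vapour = 569.62 tonne/day.
The evaporator receives (1−α)·2060 of feed at 0.809 water and removes 0.689 of that water:
0.689×0.809×(1−α)×2060 = 569.62
(1−α) = 569.62/1148.2 = 0.4961;  α = 0.5039.
Bypass flow = 0.5039×2060 = 1038.1 tonne/day.

1038 tonne/day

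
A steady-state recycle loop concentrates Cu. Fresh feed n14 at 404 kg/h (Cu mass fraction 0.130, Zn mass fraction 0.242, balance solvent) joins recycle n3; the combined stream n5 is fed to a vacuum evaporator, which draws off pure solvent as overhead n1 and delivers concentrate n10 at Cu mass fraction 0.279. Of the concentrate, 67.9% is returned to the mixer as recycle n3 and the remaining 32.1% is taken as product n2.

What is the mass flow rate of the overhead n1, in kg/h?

215.8 kg/h

Overall Cu balance (none leaves overhead): Cu in fresh feed = Cu in product, i.e. 404×0.130 = (1−0.679)·n10·0.279.
n10 = 52.52/(0.279×0.321) = 586.43 kg/h.
Recycle n3 = 0.679×586.43 = 398.19 kg/h.
Combined feed n5 = 404 + 398.19 = 802.19 kg/h.
Overhead n1 = n5 − n10 = 802.19 − 586.43 = 215.76 kg/h.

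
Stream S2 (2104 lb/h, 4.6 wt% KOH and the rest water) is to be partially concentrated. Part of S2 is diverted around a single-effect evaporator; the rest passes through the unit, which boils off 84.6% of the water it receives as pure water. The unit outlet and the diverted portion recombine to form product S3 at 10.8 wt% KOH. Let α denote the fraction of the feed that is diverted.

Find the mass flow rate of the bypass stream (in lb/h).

607.4 lb/h

All 2104×0.046 = 96.784 lb/h of KOH reaches S3, so S3 = 96.784/0.108 = 896.15 lb/h and vapour = 1207.9 lb/h.
The evaporator receives (1−α)·2104 of feed at 0.954 water and removes 0.846 of that water:
0.846×0.954×(1−α)×2104 = 1207.9
(1−α) = 1207.9/1698.1 = 0.7113;  α = 0.2887.
Bypass flow = 0.2887×2104 = 607.44 lb/h.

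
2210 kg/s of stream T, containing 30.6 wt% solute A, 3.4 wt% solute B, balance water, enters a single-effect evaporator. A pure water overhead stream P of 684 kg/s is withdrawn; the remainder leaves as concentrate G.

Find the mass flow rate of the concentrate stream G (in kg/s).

1526 kg/s

Concentrate = 2210 − 684 = 1526 kg/s.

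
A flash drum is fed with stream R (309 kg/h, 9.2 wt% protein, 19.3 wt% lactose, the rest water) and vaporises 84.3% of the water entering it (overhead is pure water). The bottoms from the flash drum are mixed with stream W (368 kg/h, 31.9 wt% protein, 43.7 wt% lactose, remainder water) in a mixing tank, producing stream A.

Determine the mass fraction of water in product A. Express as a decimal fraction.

0.2536

Vapour removed = 0.843×0.715×309 = 186.25 kg/h; concentrate = 122.75 kg/h.
water reaching the mixer = 34.687 (from concentrate) + 368×0.244 = 124.48 kg/h.
Product flow = 122.75 + 368 = 490.75 kg/h; water fraction = 0.2536.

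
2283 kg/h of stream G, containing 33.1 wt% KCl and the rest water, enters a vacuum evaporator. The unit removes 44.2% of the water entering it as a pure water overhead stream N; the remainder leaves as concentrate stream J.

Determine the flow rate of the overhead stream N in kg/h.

water entering = 2283×0.669 = 1527.3 kg/h; overhead removed = 0.442×1527.3 = 675.08 kg/h.

675.1 kg/h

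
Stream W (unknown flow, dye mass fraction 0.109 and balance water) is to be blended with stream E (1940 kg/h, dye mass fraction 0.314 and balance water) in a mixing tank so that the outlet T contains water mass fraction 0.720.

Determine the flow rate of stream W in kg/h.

385.7 kg/h

Let W be the unknown flow. Total out = 1940 + W.
water balance: 1330.8 + 0.891·W = 0.720·(1940 + W)
(0.891 − 0.720)·W = 0.720×1940 − 1330.8 = 65.96
W = 65.96 / 0.171 = 385.73 kg/h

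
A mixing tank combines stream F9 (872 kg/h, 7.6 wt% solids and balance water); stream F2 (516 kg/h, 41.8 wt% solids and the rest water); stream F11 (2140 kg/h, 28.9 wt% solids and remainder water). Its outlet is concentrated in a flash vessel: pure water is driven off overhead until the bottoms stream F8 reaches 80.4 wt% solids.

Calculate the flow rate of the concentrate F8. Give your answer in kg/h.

solids entering = 872×0.076 + 516×0.418 + 2140×0.289 = 900.42 kg/h.
All solids reports to F8, so F8 = 900.42/0.804 = 1119.9 kg/h.

1120 kg/h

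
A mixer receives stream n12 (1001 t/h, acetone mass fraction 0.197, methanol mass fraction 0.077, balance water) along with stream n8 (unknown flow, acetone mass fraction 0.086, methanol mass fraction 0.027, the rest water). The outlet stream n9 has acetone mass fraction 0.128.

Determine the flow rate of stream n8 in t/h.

Let n8 be the unknown flow. Total out = 1001 + n8.
acetone balance: 197.2 + 0.086·n8 = 0.128·(1001 + n8)
(0.086 − 0.128)·n8 = 0.128×1001 − 197.2 = -69.069
n8 = -69.069 / -0.042 = 1644.5 t/h

1644 t/h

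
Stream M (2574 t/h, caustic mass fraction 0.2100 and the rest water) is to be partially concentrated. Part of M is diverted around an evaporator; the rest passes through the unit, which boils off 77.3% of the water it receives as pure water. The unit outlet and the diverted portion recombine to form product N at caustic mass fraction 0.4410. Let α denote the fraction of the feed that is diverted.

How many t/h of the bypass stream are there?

366.1 t/h

All 2574×0.210 = 540.54 t/h of caustic reaches N, so N = 540.54/0.441 = 1225.7 t/h and vapour = 1348.3 t/h.
The evaporator receives (1−α)·2574 of feed at 0.790 water and removes 0.773 of that water:
0.773×0.790×(1−α)×2574 = 1348.3
(1−α) = 1348.3/1571.9 = 0.8578;  α = 0.1422.
Bypass flow = 0.1422×2574 = 366.12 t/h.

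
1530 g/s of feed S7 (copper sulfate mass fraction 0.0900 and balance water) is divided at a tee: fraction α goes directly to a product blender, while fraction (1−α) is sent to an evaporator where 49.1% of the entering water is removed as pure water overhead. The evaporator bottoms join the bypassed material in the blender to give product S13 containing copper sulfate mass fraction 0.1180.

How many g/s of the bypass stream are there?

All 1530×0.090 = 137.7 g/s of copper sulfate reaches S13, so S13 = 137.7/0.118 = 1166.9 g/s and vapour = 363.05 g/s.
The evaporator receives (1−α)·1530 of feed at 0.910 water and removes 0.491 of that water:
0.491×0.910×(1−α)×1530 = 363.05
(1−α) = 363.05/683.62 = 0.5311;  α = 0.4689.
Bypass flow = 0.4689×1530 = 717.46 g/s.

717.5 g/s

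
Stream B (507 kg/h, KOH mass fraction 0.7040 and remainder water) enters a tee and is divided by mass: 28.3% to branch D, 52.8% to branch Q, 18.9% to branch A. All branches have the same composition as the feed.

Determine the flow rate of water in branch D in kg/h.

Branch D total = 0.283×507 = 143.48 kg/h.
water in D = 0.296×143.48 = 42.47 kg/h.

42.47 kg/h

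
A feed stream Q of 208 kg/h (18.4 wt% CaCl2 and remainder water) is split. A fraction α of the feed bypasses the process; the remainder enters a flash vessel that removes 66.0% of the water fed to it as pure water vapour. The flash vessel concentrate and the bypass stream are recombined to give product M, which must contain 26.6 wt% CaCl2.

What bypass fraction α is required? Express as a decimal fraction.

0.428

All 208×0.184 = 38.272 kg/h of CaCl2 reaches M, so M = 38.272/0.266 = 143.88 kg/h and vapour = 64.12 kg/h.
The evaporator receives (1−α)·208 of feed at 0.816 water and removes 0.660 of that water:
0.660×0.816×(1−α)×208 = 64.12
(1−α) = 64.12/112.02 = 0.5724;  α = 0.4276.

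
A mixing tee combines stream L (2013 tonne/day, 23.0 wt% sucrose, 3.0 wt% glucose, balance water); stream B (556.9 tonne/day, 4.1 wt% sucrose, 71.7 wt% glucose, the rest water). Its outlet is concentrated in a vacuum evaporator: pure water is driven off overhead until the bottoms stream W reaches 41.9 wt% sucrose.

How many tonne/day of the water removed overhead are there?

1410 tonne/day

sucrose entering = 2013×0.230 + 556.9×0.041 = 485.82 tonne/day.
All sucrose reports to W, so W = 485.82/0.419 = 1159.5 tonne/day.
Total feed = 2569.9 tonne/day; overhead = 2569.9 − 1159.5 = 1410.4 tonne/day.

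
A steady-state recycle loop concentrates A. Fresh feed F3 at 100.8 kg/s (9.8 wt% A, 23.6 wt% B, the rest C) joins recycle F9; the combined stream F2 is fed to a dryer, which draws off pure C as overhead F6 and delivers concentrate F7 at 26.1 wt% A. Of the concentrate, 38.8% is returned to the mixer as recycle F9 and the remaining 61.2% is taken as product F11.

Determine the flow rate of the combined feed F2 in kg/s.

124.8 kg/s

Overall A balance (none leaves overhead): A in fresh feed = A in product, i.e. 100.8×0.098 = (1−0.388)·F7·0.261.
F7 = 9.8784/(0.261×0.612) = 61.844 kg/s.
Recycle F9 = 0.388×61.844 = 23.995 kg/s.
Combined feed F2 = 100.8 + 23.995 = 124.8 kg/s.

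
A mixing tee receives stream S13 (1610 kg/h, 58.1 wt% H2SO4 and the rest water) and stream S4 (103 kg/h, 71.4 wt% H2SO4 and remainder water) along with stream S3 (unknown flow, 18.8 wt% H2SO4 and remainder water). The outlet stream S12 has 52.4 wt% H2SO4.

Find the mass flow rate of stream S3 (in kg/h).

Let S3 be the unknown flow. Total out = 1713 + S3.
H2SO4 balance: 1009 + 0.188·S3 = 0.524·(1713 + S3)
(0.188 − 0.524)·S3 = 0.524×1713 − 1009 = -111.34
S3 = -111.34 / -0.336 = 331.37 kg/h

331.4 kg/h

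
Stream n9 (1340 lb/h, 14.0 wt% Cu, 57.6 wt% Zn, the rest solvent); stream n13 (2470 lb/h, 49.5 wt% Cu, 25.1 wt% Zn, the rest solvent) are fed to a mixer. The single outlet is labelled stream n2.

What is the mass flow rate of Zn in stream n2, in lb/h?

Zn out = Zn in = 1340×0.576 + 2470×0.251 = 1391.8 lb/h.

1392 lb/h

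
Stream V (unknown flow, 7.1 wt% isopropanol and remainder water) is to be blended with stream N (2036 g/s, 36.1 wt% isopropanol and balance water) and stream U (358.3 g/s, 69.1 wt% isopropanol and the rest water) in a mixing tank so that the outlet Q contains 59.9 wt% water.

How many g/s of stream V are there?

68.08 g/s

Let V be the unknown flow. Total out = 2394.3 + V.
water balance: 1411.7 + 0.929·V = 0.599·(2394.3 + V)
(0.929 − 0.599)·V = 0.599×2394.3 − 1411.7 = 22.467
V = 22.467 / 0.330 = 68.082 g/s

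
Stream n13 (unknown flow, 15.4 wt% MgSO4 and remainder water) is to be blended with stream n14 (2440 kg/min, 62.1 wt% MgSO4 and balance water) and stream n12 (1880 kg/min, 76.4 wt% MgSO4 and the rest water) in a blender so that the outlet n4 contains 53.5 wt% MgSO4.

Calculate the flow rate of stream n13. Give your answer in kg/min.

Let n13 be the unknown flow. Total out = 4320 + n13.
MgSO4 balance: 2951.6 + 0.154·n13 = 0.535·(4320 + n13)
(0.154 − 0.535)·n13 = 0.535×4320 − 2951.6 = -640.36
n13 = -640.36 / -0.381 = 1680.7 kg/min

1681 kg/min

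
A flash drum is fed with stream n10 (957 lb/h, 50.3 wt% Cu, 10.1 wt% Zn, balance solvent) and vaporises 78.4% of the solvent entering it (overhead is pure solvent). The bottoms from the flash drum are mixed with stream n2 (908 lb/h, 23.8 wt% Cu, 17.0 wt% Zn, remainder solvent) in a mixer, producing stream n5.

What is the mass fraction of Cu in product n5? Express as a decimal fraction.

Vapour removed = 0.784×0.396×957 = 297.11 lb/h; concentrate = 659.89 lb/h.
Cu reaching the mixer = 481.37 (from concentrate) + 908×0.238 = 697.47 lb/h.
Product flow = 659.89 + 908 = 1567.9 lb/h; Cu fraction = 0.445.

0.445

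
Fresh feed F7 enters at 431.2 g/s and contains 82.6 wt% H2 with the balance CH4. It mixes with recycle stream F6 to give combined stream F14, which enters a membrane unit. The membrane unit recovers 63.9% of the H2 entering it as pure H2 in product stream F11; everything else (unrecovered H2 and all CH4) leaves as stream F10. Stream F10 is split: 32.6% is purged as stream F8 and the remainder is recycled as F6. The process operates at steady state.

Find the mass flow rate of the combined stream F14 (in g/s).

700.8 g/s

CH4 enters only via F7 and leaves only via the purge: 431.2×0.174 = 0.326×(CH4 in F10), and the membrane unit passes all CH4, so CH4 in F14 = CH4 in F10 = 230.15 g/s.
H2 in F14: m_A = 431.2×0.826 + (1−0.326)·(1−0.639)·m_A, so m_A = 356.17/0.7567 = 470.7 g/s.
F14 = 470.7 + 230.15 = 700.85 g/s.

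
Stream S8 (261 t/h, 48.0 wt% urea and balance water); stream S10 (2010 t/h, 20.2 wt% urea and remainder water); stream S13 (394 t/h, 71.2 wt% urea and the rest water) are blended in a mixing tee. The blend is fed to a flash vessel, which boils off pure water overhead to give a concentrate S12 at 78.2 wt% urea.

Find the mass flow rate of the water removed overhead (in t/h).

urea entering = 261×0.480 + 2010×0.202 + 394×0.712 = 811.83 t/h.
All urea reports to S12, so S12 = 811.83/0.782 = 1038.1 t/h.
Total feed = 2665 t/h; overhead = 2665 − 1038.1 = 1626.9 t/h.

1627 t/h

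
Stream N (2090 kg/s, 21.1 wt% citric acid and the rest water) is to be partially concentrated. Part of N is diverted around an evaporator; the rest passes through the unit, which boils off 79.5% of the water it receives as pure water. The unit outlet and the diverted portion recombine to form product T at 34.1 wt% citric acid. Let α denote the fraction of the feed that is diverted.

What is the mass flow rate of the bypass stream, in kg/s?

All 2090×0.211 = 440.99 kg/s of citric acid reaches T, so T = 440.99/0.341 = 1293.2 kg/s and vapour = 796.77 kg/s.
The evaporator receives (1−α)·2090 of feed at 0.789 water and removes 0.795 of that water:
0.795×0.789×(1−α)×2090 = 796.77
(1−α) = 796.77/1311 = 0.6078;  α = 0.3922.
Bypass flow = 0.3922×2090 = 819.74 kg/s.

819.7 kg/s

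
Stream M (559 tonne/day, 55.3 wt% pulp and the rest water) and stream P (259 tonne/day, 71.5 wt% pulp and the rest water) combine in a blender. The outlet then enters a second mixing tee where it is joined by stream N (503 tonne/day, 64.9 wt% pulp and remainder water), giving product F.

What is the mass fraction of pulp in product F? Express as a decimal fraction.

0.6213

Overall, product flow = 1321 tonne/day.
pulp in = 559×0.553 + 259×0.715 + 503×0.649 = 820.76 tonne/day.
pulp fraction in F = 0.6213.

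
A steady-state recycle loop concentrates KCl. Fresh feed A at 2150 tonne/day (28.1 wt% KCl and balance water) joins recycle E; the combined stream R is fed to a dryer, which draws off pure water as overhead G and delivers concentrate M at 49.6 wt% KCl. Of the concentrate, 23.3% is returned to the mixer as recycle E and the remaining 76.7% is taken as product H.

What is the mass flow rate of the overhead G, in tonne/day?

Overall KCl balance (none leaves overhead): KCl in fresh feed = KCl in product, i.e. 2150×0.281 = (1−0.233)·M·0.496.
M = 604.15/(0.496×0.767) = 1588.1 tonne/day.
Recycle E = 0.233×1588.1 = 370.02 tonne/day.
Combined feed R = 2150 + 370.02 = 2520 tonne/day.
Overhead G = R − M = 2520 − 1588.1 = 931.96 tonne/day.

932 tonne/day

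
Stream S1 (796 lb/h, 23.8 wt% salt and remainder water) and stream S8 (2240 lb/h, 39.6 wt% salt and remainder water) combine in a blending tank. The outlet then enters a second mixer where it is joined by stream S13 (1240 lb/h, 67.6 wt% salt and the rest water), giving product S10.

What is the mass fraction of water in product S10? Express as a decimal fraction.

0.552

Overall, product flow = 4276 lb/h.
water in = 796×0.762 + 2240×0.604 + 1240×0.324 = 2361.3 lb/h.
water fraction in S10 = 0.552.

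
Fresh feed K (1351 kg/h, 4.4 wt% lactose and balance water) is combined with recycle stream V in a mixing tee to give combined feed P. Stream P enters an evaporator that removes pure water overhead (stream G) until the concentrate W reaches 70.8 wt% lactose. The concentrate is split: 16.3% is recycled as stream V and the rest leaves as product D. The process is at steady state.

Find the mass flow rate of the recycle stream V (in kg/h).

Overall lactose balance (none leaves overhead): lactose in fresh feed = lactose in product, i.e. 1351×0.044 = (1−0.163)·W·0.708.
W = 59.444/(0.708×0.837) = 100.31 kg/h.
Recycle V = 0.163×100.31 = 16.351 kg/h.

16.35 kg/h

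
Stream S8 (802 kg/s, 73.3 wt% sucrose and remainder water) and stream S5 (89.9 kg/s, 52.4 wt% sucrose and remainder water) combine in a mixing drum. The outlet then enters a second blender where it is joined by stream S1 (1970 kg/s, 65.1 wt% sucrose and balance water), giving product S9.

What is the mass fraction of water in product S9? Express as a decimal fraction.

0.330

Overall, product flow = 2861.9 kg/s.
water in = 802×0.267 + 89.9×0.476 + 1970×0.349 = 944.46 kg/s.
water fraction in S9 = 0.330.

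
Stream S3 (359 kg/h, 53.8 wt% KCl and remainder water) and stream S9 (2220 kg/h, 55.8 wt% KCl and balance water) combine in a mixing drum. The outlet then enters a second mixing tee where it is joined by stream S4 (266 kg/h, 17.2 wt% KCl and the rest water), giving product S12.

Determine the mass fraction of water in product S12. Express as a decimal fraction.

Overall, product flow = 2845 kg/h.
water in = 359×0.462 + 2220×0.442 + 266×0.828 = 1367.3 kg/h.
water fraction in S12 = 0.481.

0.481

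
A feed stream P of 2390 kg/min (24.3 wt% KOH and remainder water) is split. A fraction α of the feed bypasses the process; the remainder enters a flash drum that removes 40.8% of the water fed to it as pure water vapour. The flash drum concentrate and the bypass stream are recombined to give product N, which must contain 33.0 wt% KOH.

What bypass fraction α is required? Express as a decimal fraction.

0.146

All 2390×0.243 = 580.77 kg/min of KOH reaches N, so N = 580.77/0.330 = 1759.9 kg/min and vapour = 630.09 kg/min.
The evaporator receives (1−α)·2390 of feed at 0.757 water and removes 0.408 of that water:
0.408×0.757×(1−α)×2390 = 630.09
(1−α) = 630.09/738.17 = 0.8536;  α = 0.1464.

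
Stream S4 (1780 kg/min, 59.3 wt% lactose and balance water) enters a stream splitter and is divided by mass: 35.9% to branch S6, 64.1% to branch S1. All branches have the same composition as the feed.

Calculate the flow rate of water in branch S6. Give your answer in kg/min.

260.1 kg/min

Branch S6 total = 0.359×1780 = 639.02 kg/min.
water in S6 = 0.407×639.02 = 260.08 kg/min.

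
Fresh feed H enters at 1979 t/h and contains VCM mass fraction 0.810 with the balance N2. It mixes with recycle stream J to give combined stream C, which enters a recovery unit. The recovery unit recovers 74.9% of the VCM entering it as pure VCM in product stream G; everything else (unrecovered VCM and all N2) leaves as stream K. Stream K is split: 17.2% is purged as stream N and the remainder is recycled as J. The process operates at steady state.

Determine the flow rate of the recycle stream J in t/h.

N2 enters only via H and leaves only via the purge: 1979×0.190 = 0.172×(N2 in K), and the recovery unit passes all N2, so N2 in C = N2 in K = 2186.1 t/h.
VCM in C: m_A = 1979×0.810 + (1−0.172)·(1−0.749)·m_A, so m_A = 1603/0.7922 = 2023.5 t/h.
K = (1−0.749)×2023.5 + 2186.1 = 2694 t/h.
Recycle J = (1−0.172)×2694 = 2230.6 t/h.

2231 t/h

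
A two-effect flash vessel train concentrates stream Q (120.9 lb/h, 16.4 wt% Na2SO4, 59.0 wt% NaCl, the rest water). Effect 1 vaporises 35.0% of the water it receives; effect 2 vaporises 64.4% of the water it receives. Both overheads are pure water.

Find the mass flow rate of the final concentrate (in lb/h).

water in feed = 120.9×0.246 = 29.741 lb/h.
After stage 1: water left = (1−0.350)×29.741 = 19.332; stream total = 110.49 lb/h.
After stage 2: water left = (1−0.644)×19.332 = 6.8822; final concentrate = 98.041 lb/h.

98.04 lb/h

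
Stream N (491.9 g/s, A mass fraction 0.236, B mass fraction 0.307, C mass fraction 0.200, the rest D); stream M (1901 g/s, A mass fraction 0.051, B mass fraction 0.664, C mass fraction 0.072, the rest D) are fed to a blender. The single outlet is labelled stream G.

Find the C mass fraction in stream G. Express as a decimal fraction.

Total flow out = 491.9 + 1901 = 2392.9 g/s.
C in = 491.9×0.200 + 1901×0.072 = 235.25 g/s.
C mass fraction in G = 235.25/2392.9 = 0.098.

0.098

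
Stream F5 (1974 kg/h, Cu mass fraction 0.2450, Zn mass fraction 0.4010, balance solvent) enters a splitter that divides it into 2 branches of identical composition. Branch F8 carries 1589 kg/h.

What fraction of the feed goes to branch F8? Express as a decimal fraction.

0.805

Fraction to F8 = 1589/1974 = 0.8050.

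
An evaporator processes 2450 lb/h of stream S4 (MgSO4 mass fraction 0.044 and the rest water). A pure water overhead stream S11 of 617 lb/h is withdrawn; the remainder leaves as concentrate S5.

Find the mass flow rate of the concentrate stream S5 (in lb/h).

1833 lb/h

Concentrate = 2450 − 617 = 1833 lb/h.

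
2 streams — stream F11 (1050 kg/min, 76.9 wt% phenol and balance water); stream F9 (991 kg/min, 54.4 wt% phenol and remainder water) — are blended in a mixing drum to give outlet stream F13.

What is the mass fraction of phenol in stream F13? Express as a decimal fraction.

Total flow out = 1050 + 991 = 2041 kg/min.
phenol in = 1050×0.769 + 991×0.544 = 1346.6 kg/min.
phenol mass fraction in F13 = 1346.6/2041 = 0.660.

0.660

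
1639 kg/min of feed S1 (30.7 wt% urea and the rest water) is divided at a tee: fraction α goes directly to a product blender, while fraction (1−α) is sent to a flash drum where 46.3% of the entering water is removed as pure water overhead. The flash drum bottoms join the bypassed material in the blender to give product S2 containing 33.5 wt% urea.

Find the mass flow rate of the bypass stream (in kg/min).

1212 kg/min

All 1639×0.307 = 503.17 kg/min of urea reaches S2, so S2 = 503.17/0.335 = 1502 kg/min and vapour = 136.99 kg/min.
The evaporator receives (1−α)·1639 of feed at 0.693 water and removes 0.463 of that water:
0.463×0.693×(1−α)×1639 = 136.99
(1−α) = 136.99/525.89 = 0.2605;  α = 0.7395.
Bypass flow = 0.7395×1639 = 1212 kg/min.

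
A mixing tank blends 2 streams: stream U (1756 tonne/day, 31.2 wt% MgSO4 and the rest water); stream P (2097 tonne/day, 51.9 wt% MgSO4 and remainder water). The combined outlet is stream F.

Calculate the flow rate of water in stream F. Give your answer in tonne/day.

water out = water in = 1756×0.688 + 2097×0.481 = 2216.8 tonne/day.

2217 tonne/day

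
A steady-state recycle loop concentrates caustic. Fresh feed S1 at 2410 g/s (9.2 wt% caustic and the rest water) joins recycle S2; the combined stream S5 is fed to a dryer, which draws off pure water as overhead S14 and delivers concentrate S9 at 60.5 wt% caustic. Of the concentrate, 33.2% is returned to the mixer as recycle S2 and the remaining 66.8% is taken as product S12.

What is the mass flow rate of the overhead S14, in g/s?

Overall caustic balance (none leaves overhead): caustic in fresh feed = caustic in product, i.e. 2410×0.092 = (1−0.332)·S9·0.605.
S9 = 221.72/(0.605×0.668) = 548.62 g/s.
Recycle S2 = 0.332×548.62 = 182.14 g/s.
Combined feed S5 = 2410 + 182.14 = 2592.1 g/s.
Overhead S14 = S5 − S9 = 2592.1 − 548.62 = 2043.5 g/s.

2044 g/s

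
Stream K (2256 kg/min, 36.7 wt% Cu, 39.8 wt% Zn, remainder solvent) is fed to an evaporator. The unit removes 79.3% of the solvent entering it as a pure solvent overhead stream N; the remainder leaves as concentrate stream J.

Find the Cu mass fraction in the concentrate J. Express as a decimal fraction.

0.451

Cu is not removed: 2256×0.367 = 827.95 kg/min of Cu enters J.
solvent entering = 2256×0.235 = 530.16 kg/min; overhead removed = 0.793×530.16 = 420.42 kg/min.
Concentrate = 2256 − 420.42 = 1835.6 kg/min.
Mass fraction = 827.95/1835.6 = 0.451.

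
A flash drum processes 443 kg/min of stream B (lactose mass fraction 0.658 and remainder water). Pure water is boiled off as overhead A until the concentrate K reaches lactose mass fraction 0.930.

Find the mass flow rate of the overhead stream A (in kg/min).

lactose is conserved: 443×0.658 = 291.49 kg/min all reports to the concentrate.
Concentrate = 291.49/(target fraction) = 313.43 kg/min.
Overhead = 443 − 313.43 = 129.57 kg/min.

129.6 kg/min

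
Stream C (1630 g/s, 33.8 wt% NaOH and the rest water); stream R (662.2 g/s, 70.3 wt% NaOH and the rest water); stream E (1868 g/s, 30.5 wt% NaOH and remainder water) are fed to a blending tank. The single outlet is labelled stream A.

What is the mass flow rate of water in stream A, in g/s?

2574 g/s

water out = water in = 1630×0.662 + 662.2×0.297 + 1868×0.695 = 2574 g/s.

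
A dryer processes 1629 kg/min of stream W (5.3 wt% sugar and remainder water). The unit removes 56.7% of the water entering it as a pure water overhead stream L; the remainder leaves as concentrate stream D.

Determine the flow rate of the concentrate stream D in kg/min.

754.3 kg/min

water entering = 1629×0.947 = 1542.7 kg/min; overhead removed = 0.567×1542.7 = 874.69 kg/min.
Concentrate = 1629 − 874.69 = 754.31 kg/min.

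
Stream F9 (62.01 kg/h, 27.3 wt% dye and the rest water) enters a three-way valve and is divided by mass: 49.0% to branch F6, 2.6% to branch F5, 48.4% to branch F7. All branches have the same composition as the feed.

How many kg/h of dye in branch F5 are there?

0.4401 kg/h

Branch F5 total = 0.026×62.01 = 1.6123 kg/h.
dye in F5 = 0.273×1.6123 = 0.44015 kg/h.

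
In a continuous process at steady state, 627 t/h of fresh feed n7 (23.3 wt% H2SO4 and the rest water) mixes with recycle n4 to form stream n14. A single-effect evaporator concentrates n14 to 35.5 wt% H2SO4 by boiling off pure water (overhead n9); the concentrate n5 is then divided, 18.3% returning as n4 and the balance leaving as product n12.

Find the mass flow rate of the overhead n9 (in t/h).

Overall H2SO4 balance (none leaves overhead): H2SO4 in fresh feed = H2SO4 in product, i.e. 627×0.233 = (1−0.183)·n5·0.355.
n5 = 146.09/(0.355×0.817) = 503.7 t/h.
Recycle n4 = 0.183×503.7 = 92.177 t/h.
Combined feed n14 = 627 + 92.177 = 719.18 t/h.
Overhead n9 = n14 − n5 = 719.18 − 503.7 = 215.48 t/h.

215.5 t/h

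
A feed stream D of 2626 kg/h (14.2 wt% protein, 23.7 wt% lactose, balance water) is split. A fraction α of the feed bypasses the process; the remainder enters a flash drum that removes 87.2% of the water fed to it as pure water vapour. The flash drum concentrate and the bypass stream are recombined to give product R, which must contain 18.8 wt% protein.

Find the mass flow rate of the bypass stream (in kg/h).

1439 kg/h

All 2626×0.142 = 372.89 kg/h of protein reaches R, so R = 372.89/0.188 = 1983.5 kg/h and vapour = 642.53 kg/h.
The evaporator receives (1−α)·2626 of feed at 0.621 water and removes 0.872 of that water:
0.872×0.621×(1−α)×2626 = 642.53
(1−α) = 642.53/1422 = 0.4518;  α = 0.5482.
Bypass flow = 0.5482×2626 = 1439.4 kg/h.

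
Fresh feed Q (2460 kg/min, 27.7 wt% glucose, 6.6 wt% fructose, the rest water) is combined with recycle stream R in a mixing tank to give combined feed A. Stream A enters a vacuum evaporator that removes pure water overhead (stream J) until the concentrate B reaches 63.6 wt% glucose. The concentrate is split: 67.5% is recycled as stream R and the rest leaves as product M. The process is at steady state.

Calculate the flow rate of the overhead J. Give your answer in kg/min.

1389 kg/min

Overall glucose balance (none leaves overhead): glucose in fresh feed = glucose in product, i.e. 2460×0.277 = (1−0.675)·B·0.636.
B = 681.42/(0.636×0.325) = 3296.7 kg/min.
Recycle R = 0.675×3296.7 = 2225.2 kg/min.
Combined feed A = 2460 + 2225.2 = 4685.2 kg/min.
Overhead J = A − B = 4685.2 − 3296.7 = 1388.6 kg/min.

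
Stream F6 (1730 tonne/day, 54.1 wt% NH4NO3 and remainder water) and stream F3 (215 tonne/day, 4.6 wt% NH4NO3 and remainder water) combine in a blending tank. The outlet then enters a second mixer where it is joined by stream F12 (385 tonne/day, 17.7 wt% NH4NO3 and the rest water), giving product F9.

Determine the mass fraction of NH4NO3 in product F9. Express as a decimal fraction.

Overall, product flow = 2330 tonne/day.
NH4NO3 in = 1730×0.541 + 215×0.046 + 385×0.177 = 1014 tonne/day.
NH4NO3 fraction in F9 = 0.4352.

0.4352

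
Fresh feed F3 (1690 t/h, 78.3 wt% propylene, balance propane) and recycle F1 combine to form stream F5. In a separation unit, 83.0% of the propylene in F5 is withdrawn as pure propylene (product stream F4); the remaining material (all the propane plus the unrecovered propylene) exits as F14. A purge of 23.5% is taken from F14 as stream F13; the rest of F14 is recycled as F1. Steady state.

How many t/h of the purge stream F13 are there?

427.5 t/h

propane enters only via F3 and leaves only via the purge: 1690×0.217 = 0.235×(propane in F14), and the separation unit passes all propane, so propane in F5 = propane in F14 = 1560.6 t/h.
propylene in F5: m_A = 1690×0.783 + (1−0.235)·(1−0.830)·m_A, so m_A = 1323.3/0.8700 = 1521.1 t/h.
F14 = (1−0.830)×1521.1 + 1560.6 = 1819.1 t/h.
Purge F13 = 0.235×1819.1 = 427.5 t/h.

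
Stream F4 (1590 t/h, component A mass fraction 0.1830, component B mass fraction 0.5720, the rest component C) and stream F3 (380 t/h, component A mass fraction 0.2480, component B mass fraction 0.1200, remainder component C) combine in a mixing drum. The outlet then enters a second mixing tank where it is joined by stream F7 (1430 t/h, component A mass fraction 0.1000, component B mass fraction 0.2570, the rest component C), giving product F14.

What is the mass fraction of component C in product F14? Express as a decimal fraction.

Overall, product flow = 3400 t/h.
component C in = 1590×0.245 + 380×0.632 + 1430×0.643 = 1549.2 t/h.
component C fraction in F14 = 0.4556.

0.4556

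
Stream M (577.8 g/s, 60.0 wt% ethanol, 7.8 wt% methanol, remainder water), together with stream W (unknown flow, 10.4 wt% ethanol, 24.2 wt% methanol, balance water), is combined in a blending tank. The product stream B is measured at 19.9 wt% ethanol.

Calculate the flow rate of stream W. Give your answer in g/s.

Let W be the unknown flow. Total out = 577.8 + W.
ethanol balance: 346.68 + 0.104·W = 0.199·(577.8 + W)
(0.104 − 0.199)·W = 0.199×577.8 − 346.68 = -231.7
W = -231.7 / -0.095 = 2438.9 g/s

2439 g/s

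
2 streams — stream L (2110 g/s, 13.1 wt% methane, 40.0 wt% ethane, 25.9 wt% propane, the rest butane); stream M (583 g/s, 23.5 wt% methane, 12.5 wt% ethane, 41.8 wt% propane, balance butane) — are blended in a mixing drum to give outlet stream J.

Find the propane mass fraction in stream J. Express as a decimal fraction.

0.293

Total flow out = 2110 + 583 = 2693 g/s.
propane in = 2110×0.259 + 583×0.418 = 790.18 g/s.
propane mass fraction in J = 790.18/2693 = 0.293.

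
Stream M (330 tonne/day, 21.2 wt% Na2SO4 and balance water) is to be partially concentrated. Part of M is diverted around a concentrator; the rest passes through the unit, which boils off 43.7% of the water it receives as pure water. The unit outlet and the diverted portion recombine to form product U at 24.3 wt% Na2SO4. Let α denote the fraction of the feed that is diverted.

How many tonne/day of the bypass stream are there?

All 330×0.212 = 69.96 tonne/day of Na2SO4 reaches U, so U = 69.96/0.243 = 287.9 tonne/day and vapour = 42.099 tonne/day.
The evaporator receives (1−α)·330 of feed at 0.788 water and removes 0.437 of that water:
0.437×0.788×(1−α)×330 = 42.099
(1−α) = 42.099/113.64 = 0.3705;  α = 0.6295.
Bypass flow = 0.6295×330 = 207.75 tonne/day.

207.7 tonne/day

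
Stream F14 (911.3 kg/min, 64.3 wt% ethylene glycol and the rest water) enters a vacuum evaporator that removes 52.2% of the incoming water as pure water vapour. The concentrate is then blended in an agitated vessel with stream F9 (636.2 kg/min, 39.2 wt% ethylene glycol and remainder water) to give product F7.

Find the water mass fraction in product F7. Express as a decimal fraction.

0.394

Vapour removed = 0.522×0.357×911.3 = 169.82 kg/min; concentrate = 741.48 kg/min.
water reaching the mixer = 155.51 (from concentrate) + 636.2×0.608 = 542.32 kg/min.
Product flow = 741.48 + 636.2 = 1377.7 kg/min; water fraction = 0.394.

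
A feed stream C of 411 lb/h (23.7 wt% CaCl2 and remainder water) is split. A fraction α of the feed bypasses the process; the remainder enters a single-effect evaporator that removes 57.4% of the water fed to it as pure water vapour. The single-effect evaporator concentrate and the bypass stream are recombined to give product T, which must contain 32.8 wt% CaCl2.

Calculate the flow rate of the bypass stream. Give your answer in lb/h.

150.6 lb/h

All 411×0.237 = 97.407 lb/h of CaCl2 reaches T, so T = 97.407/0.328 = 296.97 lb/h and vapour = 114.03 lb/h.
The evaporator receives (1−α)·411 of feed at 0.763 water and removes 0.574 of that water:
0.574×0.763×(1−α)×411 = 114.03
(1−α) = 114.03/180 = 0.6335;  α = 0.3665.
Bypass flow = 0.3665×411 = 150.64 lb/h.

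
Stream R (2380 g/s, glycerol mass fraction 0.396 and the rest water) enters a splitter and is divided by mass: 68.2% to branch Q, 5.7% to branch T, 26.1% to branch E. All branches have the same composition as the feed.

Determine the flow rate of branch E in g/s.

621.2 g/s

Branch E flow = 0.261×2380 = 621.18 g/s.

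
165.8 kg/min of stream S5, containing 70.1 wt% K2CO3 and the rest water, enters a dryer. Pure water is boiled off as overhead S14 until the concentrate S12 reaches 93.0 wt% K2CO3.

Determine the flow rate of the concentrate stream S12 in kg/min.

K2CO3 is conserved: 165.8×0.701 = 116.23 kg/min all reports to the concentrate.
Concentrate = 116.23/(target fraction) = 124.97 kg/min.

125 kg/min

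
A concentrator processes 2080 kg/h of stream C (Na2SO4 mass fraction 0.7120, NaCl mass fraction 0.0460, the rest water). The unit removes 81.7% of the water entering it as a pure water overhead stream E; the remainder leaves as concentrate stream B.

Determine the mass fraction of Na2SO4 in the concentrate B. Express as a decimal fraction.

0.8875

Na2SO4 is not removed: 2080×0.712 = 1481 kg/h of Na2SO4 enters B.
water entering = 2080×0.242 = 503.36 kg/h; overhead removed = 0.817×503.36 = 411.25 kg/h.
Concentrate = 2080 − 411.25 = 1668.8 kg/h.
Mass fraction = 1481/1668.8 = 0.8875.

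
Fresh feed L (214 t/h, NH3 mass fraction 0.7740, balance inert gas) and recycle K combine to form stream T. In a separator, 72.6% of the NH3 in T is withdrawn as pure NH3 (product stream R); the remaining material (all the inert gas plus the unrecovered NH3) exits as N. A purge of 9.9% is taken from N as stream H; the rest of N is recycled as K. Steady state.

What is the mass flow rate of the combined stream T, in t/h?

708.5 t/h

inert gas enters only via L and leaves only via the purge: 214×0.226 = 0.099×(inert gas in N), and the separator passes all inert gas, so inert gas in T = inert gas in N = 488.53 t/h.
NH3 in T: m_A = 214×0.774 + (1−0.099)·(1−0.726)·m_A, so m_A = 165.64/0.7531 = 219.93 t/h.
T = 219.93 + 488.53 = 708.46 t/h.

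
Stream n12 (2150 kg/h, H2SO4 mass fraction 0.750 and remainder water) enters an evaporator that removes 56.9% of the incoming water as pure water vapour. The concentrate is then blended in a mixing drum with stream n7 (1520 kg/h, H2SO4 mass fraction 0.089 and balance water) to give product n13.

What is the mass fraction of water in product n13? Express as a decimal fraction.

Vapour removed = 0.569×0.250×2150 = 305.84 kg/h; concentrate = 1844.2 kg/h.
water reaching the mixer = 231.66 (from concentrate) + 1520×0.911 = 1616.4 kg/h.
Product flow = 1844.2 + 1520 = 3364.2 kg/h; water fraction = 0.480.

0.480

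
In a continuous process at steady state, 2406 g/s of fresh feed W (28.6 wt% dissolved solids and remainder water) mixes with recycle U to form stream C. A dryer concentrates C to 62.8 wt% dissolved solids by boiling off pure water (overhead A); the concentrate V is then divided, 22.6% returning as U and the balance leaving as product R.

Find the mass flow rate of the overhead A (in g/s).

Overall dissolved solids balance (none leaves overhead): dissolved solids in fresh feed = dissolved solids in product, i.e. 2406×0.286 = (1−0.226)·V·0.628.
V = 688.12/(0.628×0.774) = 1415.7 g/s.
Recycle U = 0.226×1415.7 = 319.94 g/s.
Combined feed C = 2406 + 319.94 = 2725.9 g/s.
Overhead A = C − V = 2725.9 − 1415.7 = 1310.3 g/s.

1310 g/s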